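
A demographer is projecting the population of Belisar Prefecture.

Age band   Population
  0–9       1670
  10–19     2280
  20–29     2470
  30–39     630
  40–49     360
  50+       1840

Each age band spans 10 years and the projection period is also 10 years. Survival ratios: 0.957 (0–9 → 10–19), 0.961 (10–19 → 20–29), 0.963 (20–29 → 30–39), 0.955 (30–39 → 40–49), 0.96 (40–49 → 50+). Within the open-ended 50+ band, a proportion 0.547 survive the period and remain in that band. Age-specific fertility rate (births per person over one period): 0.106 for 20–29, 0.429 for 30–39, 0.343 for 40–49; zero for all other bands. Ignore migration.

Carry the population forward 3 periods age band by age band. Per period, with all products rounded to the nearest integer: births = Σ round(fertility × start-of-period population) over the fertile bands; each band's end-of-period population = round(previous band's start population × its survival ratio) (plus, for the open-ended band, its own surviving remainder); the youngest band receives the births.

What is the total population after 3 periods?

10242

Numbering the bands 1..6 from youngest to oldest:
Period 1:
Births: 2470 × 0.106 = 262 ; 630 × 0.429 = 270 ; 360 × 0.343 = 123 — total 655
Band 2: 1670 × 0.957 = 1598
Band 3: 2280 × 0.961 = 2191
Band 4: 2470 × 0.963 = 2379
Band 5: 630 × 0.955 = 602
Band 6: 360 × 0.96 + 1840 × 0.547 = 346 + 1006 = 1352
Population now: 0–9=655, 10–19=1598, 20–29=2191, 30–39=2379, 40–49=602, 50+=1352
Period 2:
Births: 2191 × 0.106 = 232 ; 2379 × 0.429 = 1021 ; 602 × 0.343 = 206 — total 1459
Band 2: 655 × 0.957 = 627
Band 3: 1598 × 0.961 = 1536
Band 4: 2191 × 0.963 = 2110
Band 5: 2379 × 0.955 = 2272
Band 6: 602 × 0.96 + 1352 × 0.547 = 578 + 740 = 1318
Population now: 0–9=1459, 10–19=627, 20–29=1536, 30–39=2110, 40–49=2272, 50+=1318
Period 3:
Births: 1536 × 0.106 = 163 ; 2110 × 0.429 = 905 ; 2272 × 0.343 = 779 — total 1847
Band 2: 1459 × 0.957 = 1396
Band 3: 627 × 0.961 = 603
Band 4: 1536 × 0.963 = 1479
Band 5: 2110 × 0.955 = 2015
Band 6: 2272 × 0.96 + 1318 × 0.547 = 2181 + 721 = 2902
Population now: 0–9=1847, 10–19=1396, 20–29=603, 30–39=1479, 40–49=2015, 50+=2902
Total after period 3: 1847 + 1396 + 603 + 1479 + 2015 + 2902 = 10242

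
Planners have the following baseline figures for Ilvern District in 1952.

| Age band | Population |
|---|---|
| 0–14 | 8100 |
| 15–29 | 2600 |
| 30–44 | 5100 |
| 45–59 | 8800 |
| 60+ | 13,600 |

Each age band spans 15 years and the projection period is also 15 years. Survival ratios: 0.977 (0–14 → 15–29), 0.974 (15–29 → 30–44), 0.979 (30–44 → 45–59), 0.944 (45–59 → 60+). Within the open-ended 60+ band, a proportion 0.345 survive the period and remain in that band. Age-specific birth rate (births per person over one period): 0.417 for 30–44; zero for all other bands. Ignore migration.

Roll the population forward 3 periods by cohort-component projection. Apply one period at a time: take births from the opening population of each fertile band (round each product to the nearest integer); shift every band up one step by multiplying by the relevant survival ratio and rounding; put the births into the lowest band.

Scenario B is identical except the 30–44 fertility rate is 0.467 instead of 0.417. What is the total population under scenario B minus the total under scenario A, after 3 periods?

Numbering the bands 1..5 from youngest to oldest:
[period 1]
Births: 5100 × 0.417 = 2127
Band 2: 8100 × 0.977 = 7914
Band 3: 2600 × 0.974 = 2532
Band 4: 5100 × 0.979 = 4993
Band 5: 8800 × 0.944 + 13600 × 0.345 = 8307 + 4692 = 12999
Population now: 0–14=2127, 15–29=7914, 30–44=2532, 45–59=4993, 60+=12999
[period 2]
Births: 2532 × 0.417 = 1056
Band 2: 2127 × 0.977 = 2078
Band 3: 7914 × 0.974 = 7708
Band 4: 2532 × 0.979 = 2479
Band 5: 4993 × 0.944 + 12999 × 0.345 = 4713 + 4485 = 9198
Population now: 0–14=1056, 15–29=2078, 30–44=7708, 45–59=2479, 60+=9198
[period 3]
Births: 7708 × 0.417 = 3214
Band 2: 1056 × 0.977 = 1032
Band 3: 2078 × 0.974 = 2024
Band 4: 7708 × 0.979 = 7546
Band 5: 2479 × 0.944 + 9198 × 0.345 = 2340 + 3173 = 5513
Population now: 0–14=3214, 15–29=1032, 30–44=2024, 45–59=7546, 60+=5513
Scenario A total after 3 periods: 19329
Scenario B projection —
[period 1]
Births: 5100 × 0.467 = 2382
Band 2: 8100 × 0.977 = 7914
Band 3: 2600 × 0.974 = 2532
Band 4: 5100 × 0.979 = 4993
Band 5: 8800 × 0.944 + 13600 × 0.345 = 8307 + 4692 = 12999
Population now: 0–14=2382, 15–29=7914, 30–44=2532, 45–59=4993, 60+=12999
[period 2]
Births: 2532 × 0.467 = 1182
Band 2: 2382 × 0.977 = 2327
Band 3: 7914 × 0.974 = 7708
Band 4: 2532 × 0.979 = 2479
Band 5: 4993 × 0.944 + 12999 × 0.345 = 4713 + 4485 = 9198
Population now: 0–14=1182, 15–29=2327, 30–44=7708, 45–59=2479, 60+=9198
[period 3]
Births: 7708 × 0.467 = 3600
Band 2: 1182 × 0.977 = 1155
Band 3: 2327 × 0.974 = 2266
Band 4: 7708 × 0.979 = 7546
Band 5: 2479 × 0.944 + 9198 × 0.345 = 2340 + 3173 = 5513
Population now: 0–14=3600, 15–29=1155, 30–44=2266, 45–59=7546, 60+=5513
Scenario B total after 3 periods: 20080
Difference B − A = 20080 − 19329 = 751

751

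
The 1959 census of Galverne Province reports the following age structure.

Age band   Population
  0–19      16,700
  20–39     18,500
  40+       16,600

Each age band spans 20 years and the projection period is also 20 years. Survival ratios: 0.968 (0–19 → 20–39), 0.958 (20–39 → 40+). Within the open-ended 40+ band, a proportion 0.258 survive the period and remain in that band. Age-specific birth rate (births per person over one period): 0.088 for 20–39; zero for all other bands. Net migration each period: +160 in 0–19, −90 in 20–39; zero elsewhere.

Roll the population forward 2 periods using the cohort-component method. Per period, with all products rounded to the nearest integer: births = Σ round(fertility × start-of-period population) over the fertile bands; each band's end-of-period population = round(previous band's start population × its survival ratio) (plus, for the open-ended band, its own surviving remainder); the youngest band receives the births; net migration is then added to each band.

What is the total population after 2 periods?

Call the bands 1 to 3, youngest first.
After projecting period 1:
Births: 18500 * 0.088 = 1628
Band 2: 16700 * 0.968 = 16166
Band 3: 18500 * 0.958 + 16600 * 0.258 = 17723 + 4283 = 22006
Net migration: Band 1 + 160 → 1788; Band 2 − 90 → 16076
Giving 1788 / 16076 / 22006.
After projecting period 2:
Births: 16076 * 0.088 = 1415
Band 2: 1788 * 0.968 = 1731
Band 3: 16076 * 0.958 + 22006 * 0.258 = 15401 + 5678 = 21079
Net migration: Band 1 + 160 → 1575; Band 2 − 90 → 1641
Giving 1575 / 1641 / 21079.
Total after period 2: 1575 + 1641 + 21079 = 24295

24295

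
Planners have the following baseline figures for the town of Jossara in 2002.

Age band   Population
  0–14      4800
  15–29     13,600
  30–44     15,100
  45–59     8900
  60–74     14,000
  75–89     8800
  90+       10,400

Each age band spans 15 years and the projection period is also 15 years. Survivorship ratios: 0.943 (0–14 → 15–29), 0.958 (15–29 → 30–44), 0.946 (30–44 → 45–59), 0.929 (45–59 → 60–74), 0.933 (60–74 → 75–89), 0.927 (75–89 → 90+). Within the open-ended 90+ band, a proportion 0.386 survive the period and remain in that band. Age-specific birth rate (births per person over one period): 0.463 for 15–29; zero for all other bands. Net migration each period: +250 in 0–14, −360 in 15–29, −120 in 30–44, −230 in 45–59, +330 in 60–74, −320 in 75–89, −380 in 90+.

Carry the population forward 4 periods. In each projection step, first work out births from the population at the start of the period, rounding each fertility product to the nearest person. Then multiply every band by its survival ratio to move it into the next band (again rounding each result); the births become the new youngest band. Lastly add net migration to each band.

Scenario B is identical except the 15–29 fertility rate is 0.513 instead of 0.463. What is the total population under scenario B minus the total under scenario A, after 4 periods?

Period 1:
Births: 13600 × 0.463 = 6297
15–29: 4800 × 0.943 = 4526
30–44: 13600 × 0.958 = 13029
45–59: 15100 × 0.946 = 14285
60–74: 8900 × 0.929 = 8268
75–89: 14000 × 0.933 = 13062
90+: 8800 × 0.927 + 10400 × 0.386 = 8158 + 4014 = 12172
Net migration: 0–14 + 250 → 6547; 15–29 − 360 → 4166; 30–44 − 120 → 12909; 45–59 − 230 → 14055; 60–74 + 330 → 8598; 75–89 − 320 → 12742; 90+ − 380 → 11792
→ [6547, 4166, 12909, 14055, 8598, 12742, 11792]
Period 2:
Births: 4166 × 0.463 = 1929
15–29: 6547 × 0.943 = 6174
30–44: 4166 × 0.958 = 3991
45–59: 12909 × 0.946 = 12212
60–74: 14055 × 0.929 = 13057
75–89: 8598 × 0.933 = 8022
90+: 12742 × 0.927 + 11792 × 0.386 = 11812 + 4552 = 16364
Net migration: 0–14 + 250 → 2179; 15–29 − 360 → 5814; 30–44 − 120 → 3871; 45–59 − 230 → 11982; 60–74 + 330 → 13387; 75–89 − 320 → 7702; 90+ − 380 → 15984
→ [2179, 5814, 3871, 11982, 13387, 7702, 15984]
Period 3:
Births: 5814 × 0.463 = 2692
15–29: 2179 × 0.943 = 2055
30–44: 5814 × 0.958 = 5570
45–59: 3871 × 0.946 = 3662
60–74: 11982 × 0.929 = 11131
75–89: 13387 × 0.933 = 12490
90+: 7702 × 0.927 + 15984 × 0.386 = 7140 + 6170 = 13310
Net migration: 0–14 + 250 → 2942; 15–29 − 360 → 1695; 30–44 − 120 → 5450; 45–59 − 230 → 3432; 60–74 + 330 → 11461; 75–89 − 320 → 12170; 90+ − 380 → 12930
→ [2942, 1695, 5450, 3432, 11461, 12170, 12930]
Period 4:
Births: 1695 × 0.463 = 785
15–29: 2942 × 0.943 = 2774
30–44: 1695 × 0.958 = 1624
45–59: 5450 × 0.946 = 5156
60–74: 3432 × 0.929 = 3188
75–89: 11461 × 0.933 = 10693
90+: 12170 × 0.927 + 12930 × 0.386 = 11282 + 4991 = 16273
Net migration: 0–14 + 250 → 1035; 15–29 − 360 → 2414; 30–44 − 120 → 1504; 45–59 − 230 → 4926; 60–74 + 330 → 3518; 75–89 − 320 → 10373; 90+ − 380 → 15893
→ [1035, 2414, 1504, 4926, 3518, 10373, 15893]
Scenario A total after 4 periods: 39663
Scenario B projection —
Period 1:
Births: 13600 × 0.513 = 6977
15–29: 4800 × 0.943 = 4526
30–44: 13600 × 0.958 = 13029
45–59: 15100 × 0.946 = 14285
60–74: 8900 × 0.929 = 8268
75–89: 14000 × 0.933 = 13062
90+: 8800 × 0.927 + 10400 × 0.386 = 8158 + 4014 = 12172
Net migration: 0–14 + 250 → 7227; 15–29 − 360 → 4166; 30–44 − 120 → 12909; 45–59 − 230 → 14055; 60–74 + 330 → 8598; 75–89 − 320 → 12742; 90+ − 380 → 11792
→ [7227, 4166, 12909, 14055, 8598, 12742, 11792]
Period 2:
Births: 4166 × 0.513 = 2137
15–29: 7227 × 0.943 = 6815
30–44: 4166 × 0.958 = 3991
45–59: 12909 × 0.946 = 12212
60–74: 14055 × 0.929 = 13057
75–89: 8598 × 0.933 = 8022
90+: 12742 × 0.927 + 11792 × 0.386 = 11812 + 4552 = 16364
Net migration: 0–14 + 250 → 2387; 15–29 − 360 → 6455; 30–44 − 120 → 3871; 45–59 − 230 → 11982; 60–74 + 330 → 13387; 75–89 − 320 → 7702; 90+ − 380 → 15984
→ [2387, 6455, 3871, 11982, 13387, 7702, 15984]
Period 3:
Births: 6455 × 0.513 = 3311
15–29: 2387 × 0.943 = 2251
30–44: 6455 × 0.958 = 6184
45–59: 3871 × 0.946 = 3662
60–74: 11982 × 0.929 = 11131
75–89: 13387 × 0.933 = 12490
90+: 7702 × 0.927 + 15984 × 0.386 = 7140 + 6170 = 13310
Net migration: 0–14 + 250 → 3561; 15–29 − 360 → 1891; 30–44 − 120 → 6064; 45–59 − 230 → 3432; 60–74 + 330 → 11461; 75–89 − 320 → 12170; 90+ − 380 → 12930
→ [3561, 1891, 6064, 3432, 11461, 12170, 12930]
Period 4:
Births: 1891 × 0.513 = 970
15–29: 3561 × 0.943 = 3358
30–44: 1891 × 0.958 = 1812
45–59: 6064 × 0.946 = 5737
60–74: 3432 × 0.929 = 3188
75–89: 11461 × 0.933 = 10693
90+: 12170 × 0.927 + 12930 × 0.386 = 11282 + 4991 = 16273
Net migration: 0–14 + 250 → 1220; 15–29 − 360 → 2998; 30–44 − 120 → 1692; 45–59 − 230 → 5507; 60–74 + 330 → 3518; 75–89 − 320 → 10373; 90+ − 380 → 15893
→ [1220, 2998, 1692, 5507, 3518, 10373, 15893]
Scenario B total after 4 periods: 41201
Difference B − A = 41201 − 39663 = 1538

1538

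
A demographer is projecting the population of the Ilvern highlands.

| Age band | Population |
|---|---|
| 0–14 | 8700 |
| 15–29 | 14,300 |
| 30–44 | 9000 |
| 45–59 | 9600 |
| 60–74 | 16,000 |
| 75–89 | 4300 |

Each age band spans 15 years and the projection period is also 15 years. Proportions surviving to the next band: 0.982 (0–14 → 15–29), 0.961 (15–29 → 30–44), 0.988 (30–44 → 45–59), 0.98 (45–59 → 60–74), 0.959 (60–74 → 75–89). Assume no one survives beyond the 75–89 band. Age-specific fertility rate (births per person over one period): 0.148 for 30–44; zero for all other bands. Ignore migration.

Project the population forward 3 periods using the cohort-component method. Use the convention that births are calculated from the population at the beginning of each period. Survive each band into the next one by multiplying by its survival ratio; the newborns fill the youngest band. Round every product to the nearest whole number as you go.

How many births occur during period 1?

1332

— Period 1 —
Births: 9000 * 0.148 = 1332
15–29: 8700 * 0.982 = 8543
30–44: 14300 * 0.961 = 13742
45–59: 9000 * 0.988 = 8892
60–74: 9600 * 0.98 = 9408
75–89: 16000 * 0.959 = 15344
Population now: 0–14=1332, 15–29=8543, 30–44=13742, 45–59=8892, 60–74=9408, 75–89=15344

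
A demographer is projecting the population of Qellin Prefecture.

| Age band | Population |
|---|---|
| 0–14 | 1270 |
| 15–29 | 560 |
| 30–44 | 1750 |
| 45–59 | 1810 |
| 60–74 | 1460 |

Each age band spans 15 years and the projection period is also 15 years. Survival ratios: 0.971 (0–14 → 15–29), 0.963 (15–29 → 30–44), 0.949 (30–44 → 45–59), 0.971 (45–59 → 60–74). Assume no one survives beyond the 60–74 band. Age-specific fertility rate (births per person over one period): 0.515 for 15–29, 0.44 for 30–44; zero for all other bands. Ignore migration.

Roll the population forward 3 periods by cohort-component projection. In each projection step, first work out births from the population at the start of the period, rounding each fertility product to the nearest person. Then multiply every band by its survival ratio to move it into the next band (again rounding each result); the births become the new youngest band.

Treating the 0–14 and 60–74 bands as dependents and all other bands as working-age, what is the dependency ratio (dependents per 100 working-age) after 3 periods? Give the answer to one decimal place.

52.3

After projecting period 1:
Births: 560 × 0.515 = 288, 1750 × 0.44 = 770 → 1058
15–29: 1270 × 0.971 = 1233
30–44: 560 × 0.963 = 539
45–59: 1750 × 0.949 = 1661
60–74: 1810 × 0.971 = 1758
End of period: [1058, 1233, 539, 1661, 1758]
After projecting period 2:
Births: 1233 × 0.515 = 635, 539 × 0.44 = 237 → 872
15–29: 1058 × 0.971 = 1027
30–44: 1233 × 0.963 = 1187
45–59: 539 × 0.949 = 512
60–74: 1661 × 0.971 = 1613
End of period: [872, 1027, 1187, 512, 1613]
After projecting period 3:
Births: 1027 × 0.515 = 529, 1187 × 0.44 = 522 → 1051
15–29: 872 × 0.971 = 847
30–44: 1027 × 0.963 = 989
45–59: 1187 × 0.949 = 1126
60–74: 512 × 0.971 = 497
End of period: [1051, 847, 989, 1126, 497]
Dependents (band 0–14 + band 60–74) = 1051 + 497 = 1548; working-age = 2962; ratio = 1548/2962 × 100 = 52.3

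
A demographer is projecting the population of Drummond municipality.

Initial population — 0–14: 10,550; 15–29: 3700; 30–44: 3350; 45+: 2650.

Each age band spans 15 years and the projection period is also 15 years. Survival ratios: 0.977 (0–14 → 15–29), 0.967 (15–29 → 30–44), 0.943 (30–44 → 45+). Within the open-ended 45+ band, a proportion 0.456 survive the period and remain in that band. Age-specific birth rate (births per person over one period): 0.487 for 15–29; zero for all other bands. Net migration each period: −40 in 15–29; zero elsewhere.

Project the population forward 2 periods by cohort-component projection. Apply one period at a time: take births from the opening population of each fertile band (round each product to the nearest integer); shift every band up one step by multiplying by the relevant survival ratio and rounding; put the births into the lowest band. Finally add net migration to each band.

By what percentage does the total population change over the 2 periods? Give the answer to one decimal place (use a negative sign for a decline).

Numbering the bands 1..4 from youngest to oldest:
[period 1]
Births: 3700 * 0.487 = 1802
Band 2: 10550 * 0.977 = 10307
Band 3: 3700 * 0.967 = 3578
Band 4: 3350 * 0.943 + 2650 * 0.456 = 3159 + 1208 = 4367
Net migration: Band 2 − 40 → 10267
Population now: 0–14=1802, 15–29=10267, 30–44=3578, 45+=4367
[period 2]
Births: 10267 * 0.487 = 5000
Band 2: 1802 * 0.977 = 1761
Band 3: 10267 * 0.967 = 9928
Band 4: 3578 * 0.943 + 4367 * 0.456 = 3374 + 1991 = 5365
Net migration: Band 2 − 40 → 1721
Population now: 0–14=5000, 15–29=1721, 30–44=9928, 45+=5365
Total: 20250 → 22014; change = 1764; percentage change = 8.7%

8.7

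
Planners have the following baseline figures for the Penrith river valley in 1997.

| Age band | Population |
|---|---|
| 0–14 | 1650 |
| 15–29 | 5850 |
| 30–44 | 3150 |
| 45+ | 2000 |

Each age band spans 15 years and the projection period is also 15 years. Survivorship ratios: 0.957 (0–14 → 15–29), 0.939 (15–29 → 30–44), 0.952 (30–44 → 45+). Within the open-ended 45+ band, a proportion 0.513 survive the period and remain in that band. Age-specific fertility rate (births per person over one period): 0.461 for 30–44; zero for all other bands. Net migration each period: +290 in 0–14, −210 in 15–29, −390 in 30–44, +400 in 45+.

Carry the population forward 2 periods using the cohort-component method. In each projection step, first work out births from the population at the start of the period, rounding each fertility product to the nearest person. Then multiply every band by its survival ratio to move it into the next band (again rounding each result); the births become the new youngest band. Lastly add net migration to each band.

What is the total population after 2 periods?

12522

Let band 1 be 0–14 through band 4 = 45+.
— Period 1 —
Births: 3150 * 0.461 = 1452
Band 2: 1650 * 0.957 = 1579
Band 3: 5850 * 0.939 = 5493
Band 4: 3150 * 0.952 + 2000 * 0.513 = 2999 + 1026 = 4025
Net migration: Band 1 + 290 → 1742; Band 2 − 210 → 1369; Band 3 − 390 → 5103; Band 4 + 400 → 4425
End of period: [1742, 1369, 5103, 4425]
— Period 2 —
Births: 5103 * 0.461 = 2352
Band 2: 1742 * 0.957 = 1667
Band 3: 1369 * 0.939 = 1285
Band 4: 5103 * 0.952 + 4425 * 0.513 = 4858 + 2270 = 7128
Net migration: Band 1 + 290 → 2642; Band 2 − 210 → 1457; Band 3 − 390 → 895; Band 4 + 400 → 7528
End of period: [2642, 1457, 895, 7528]
Total after period 2: 2642 + 1457 + 895 + 7528 = 12522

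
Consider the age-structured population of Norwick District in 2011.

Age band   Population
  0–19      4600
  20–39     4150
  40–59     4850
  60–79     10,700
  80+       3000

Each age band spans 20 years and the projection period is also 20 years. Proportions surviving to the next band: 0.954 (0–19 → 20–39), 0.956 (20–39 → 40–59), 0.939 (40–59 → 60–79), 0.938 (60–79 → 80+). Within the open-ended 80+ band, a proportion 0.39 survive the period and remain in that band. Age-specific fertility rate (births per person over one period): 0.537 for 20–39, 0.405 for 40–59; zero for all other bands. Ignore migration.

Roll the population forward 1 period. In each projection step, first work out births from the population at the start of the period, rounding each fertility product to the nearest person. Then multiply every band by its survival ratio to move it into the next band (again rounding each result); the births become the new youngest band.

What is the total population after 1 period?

28309

Period 1:
Births: 4150 * 0.537 = 2229  |  4850 * 0.405 = 1964 ⇒ total 4193
20–39: 4600 * 0.954 = 4388
40–59: 4150 * 0.956 = 3967
60–79: 4850 * 0.939 = 4554
80+: 10700 * 0.938 + 3000 * 0.39 = 10037 + 1170 = 11207
Giving 4193 / 4388 / 3967 / 4554 / 11207.
Total after period 1: 4193 + 4388 + 3967 + 4554 + 11207 = 28309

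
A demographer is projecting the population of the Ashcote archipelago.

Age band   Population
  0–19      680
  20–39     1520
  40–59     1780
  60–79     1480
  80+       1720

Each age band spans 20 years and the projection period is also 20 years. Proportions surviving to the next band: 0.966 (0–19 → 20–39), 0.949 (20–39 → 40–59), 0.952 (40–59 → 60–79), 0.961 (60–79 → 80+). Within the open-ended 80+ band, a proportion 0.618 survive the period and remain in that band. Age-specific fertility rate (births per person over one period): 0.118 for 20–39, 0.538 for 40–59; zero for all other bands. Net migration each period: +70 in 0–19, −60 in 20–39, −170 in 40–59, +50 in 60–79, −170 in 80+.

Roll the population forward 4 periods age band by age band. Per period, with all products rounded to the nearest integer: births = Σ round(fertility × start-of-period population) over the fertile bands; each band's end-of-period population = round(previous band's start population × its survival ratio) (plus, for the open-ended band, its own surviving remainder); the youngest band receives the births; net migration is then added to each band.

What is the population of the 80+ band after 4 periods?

Let band 1 be 0–19 through band 5 = 80+.
[period 1]
Births: 1520 * 0.118 = 179  |  1780 * 0.538 = 958 — total 1137
Band 2: 680 * 0.966 = 657
Band 3: 1520 * 0.949 = 1442
Band 4: 1780 * 0.952 = 1695
Band 5: 1480 * 0.961 + 1720 * 0.618 = 1422 + 1063 = 2485
Net migration: Band 1 + 70 → 1207; Band 2 − 60 → 597; Band 3 − 170 → 1272; Band 4 + 50 → 1745; Band 5 − 170 → 2315
End of period: [1207, 597, 1272, 1745, 2315]
[period 2]
Births: 597 * 0.118 = 70  |  1272 * 0.538 = 684 — total 754
Band 2: 1207 * 0.966 = 1166
Band 3: 597 * 0.949 = 567
Band 4: 1272 * 0.952 = 1211
Band 5: 1745 * 0.961 + 2315 * 0.618 = 1677 + 1431 = 3108
Net migration: Band 1 + 70 → 824; Band 2 − 60 → 1106; Band 3 − 170 → 397; Band 4 + 50 → 1261; Band 5 − 170 → 2938
End of period: [824, 1106, 397, 1261, 2938]
[period 3]
Births: 1106 * 0.118 = 131  |  397 * 0.538 = 214 — total 345
Band 2: 824 * 0.966 = 796
Band 3: 1106 * 0.949 = 1050
Band 4: 397 * 0.952 = 378
Band 5: 1261 * 0.961 + 2938 * 0.618 = 1212 + 1816 = 3028
Net migration: Band 1 + 70 → 415; Band 2 − 60 → 736; Band 3 − 170 → 880; Band 4 + 50 → 428; Band 5 − 170 → 2858
End of period: [415, 736, 880, 428, 2858]
[period 4]
Births: 736 * 0.118 = 87  |  880 * 0.538 = 473 — total 560
Band 2: 415 * 0.966 = 401
Band 3: 736 * 0.949 = 698
Band 4: 880 * 0.952 = 838
Band 5: 428 * 0.961 + 2858 * 0.618 = 411 + 1766 = 2177
Net migration: Band 1 + 70 → 630; Band 2 − 60 → 341; Band 3 − 170 → 528; Band 4 + 50 → 888; Band 5 − 170 → 2007
End of period: [630, 341, 528, 888, 2007]

2007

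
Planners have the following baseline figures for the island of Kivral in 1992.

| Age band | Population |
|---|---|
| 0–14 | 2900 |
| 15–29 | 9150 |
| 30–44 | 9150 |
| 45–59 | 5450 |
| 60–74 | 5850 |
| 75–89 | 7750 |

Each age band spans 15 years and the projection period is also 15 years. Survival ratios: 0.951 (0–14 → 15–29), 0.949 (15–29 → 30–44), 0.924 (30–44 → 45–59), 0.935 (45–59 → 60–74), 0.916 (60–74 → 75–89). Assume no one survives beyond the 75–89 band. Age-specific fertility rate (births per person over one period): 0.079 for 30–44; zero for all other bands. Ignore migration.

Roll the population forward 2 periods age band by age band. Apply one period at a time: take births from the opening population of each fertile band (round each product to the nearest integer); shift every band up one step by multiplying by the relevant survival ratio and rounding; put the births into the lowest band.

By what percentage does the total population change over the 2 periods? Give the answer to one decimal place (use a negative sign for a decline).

— Period 1 —
Births: 9150 × 0.079 = 723
15–29: 2900 × 0.951 = 2758
30–44: 9150 × 0.949 = 8683
45–59: 9150 × 0.924 = 8455
60–74: 5450 × 0.935 = 5096
75–89: 5850 × 0.916 = 5359
→ [723, 2758, 8683, 8455, 5096, 5359]
— Period 2 —
Births: 8683 × 0.079 = 686
15–29: 723 × 0.951 = 688
30–44: 2758 × 0.949 = 2617
45–59: 8683 × 0.924 = 8023
60–74: 8455 × 0.935 = 7905
75–89: 5096 × 0.916 = 4668
→ [686, 688, 2617, 8023, 7905, 4668]
Total: 40250 → 24587; change = -15663; percentage change = -38.9%

-38.9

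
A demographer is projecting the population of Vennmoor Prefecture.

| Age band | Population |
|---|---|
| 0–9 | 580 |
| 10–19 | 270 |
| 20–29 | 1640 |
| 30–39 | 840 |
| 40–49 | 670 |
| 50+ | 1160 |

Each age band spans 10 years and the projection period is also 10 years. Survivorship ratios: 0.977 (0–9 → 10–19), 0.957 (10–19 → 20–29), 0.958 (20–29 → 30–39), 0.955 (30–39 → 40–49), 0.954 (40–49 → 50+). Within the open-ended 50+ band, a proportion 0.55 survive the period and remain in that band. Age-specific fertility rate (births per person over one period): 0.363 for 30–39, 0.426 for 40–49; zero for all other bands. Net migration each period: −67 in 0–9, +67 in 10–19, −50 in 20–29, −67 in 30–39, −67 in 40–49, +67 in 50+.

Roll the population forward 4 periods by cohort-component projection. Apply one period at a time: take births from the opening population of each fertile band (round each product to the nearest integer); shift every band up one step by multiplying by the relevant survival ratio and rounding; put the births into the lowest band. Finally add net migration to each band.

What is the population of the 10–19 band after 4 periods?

Let group 1 be 0–9 through group 6 = 50+.
Period 1.
Births: 840 × 0.363 = 305 ; 670 × 0.426 = 285 ⇒ total 590
Group 2: 580 × 0.977 = 567
Group 3: 270 × 0.957 = 258
Group 4: 1640 × 0.958 = 1571
Group 5: 840 × 0.955 = 802
Group 6: 670 × 0.954 + 1160 × 0.55 = 639 + 638 = 1277
Net migration: Group 1 − 67 → 523; Group 2 + 67 → 634; Group 3 − 50 → 208; Group 4 − 67 → 1504; Group 5 − 67 → 735; Group 6 + 67 → 1344
End of period: [523, 634, 208, 1504, 735, 1344]
Period 2.
Births: 1504 × 0.363 = 546 ; 735 × 0.426 = 313 ⇒ total 859
Group 2: 523 × 0.977 = 511
Group 3: 634 × 0.957 = 607
Group 4: 208 × 0.958 = 199
Group 5: 1504 × 0.955 = 1436
Group 6: 735 × 0.954 + 1344 × 0.55 = 701 + 739 = 1440
Net migration: Group 1 − 67 → 792; Group 2 + 67 → 578; Group 3 − 50 → 557; Group 4 − 67 → 132; Group 5 − 67 → 1369; Group 6 + 67 → 1507
End of period: [792, 578, 557, 132, 1369, 1507]
Period 3.
Births: 132 × 0.363 = 48 ; 1369 × 0.426 = 583 ⇒ total 631
Group 2: 792 × 0.977 = 774
Group 3: 578 × 0.957 = 553
Group 4: 557 × 0.958 = 534
Group 5: 132 × 0.955 = 126
Group 6: 1369 × 0.954 + 1507 × 0.55 = 1306 + 829 = 2135
Net migration: Group 1 − 67 → 564; Group 2 + 67 → 841; Group 3 − 50 → 503; Group 4 − 67 → 467; Group 5 − 67 → 59; Group 6 + 67 → 2202
End of period: [564, 841, 503, 467, 59, 2202]
Period 4.
Births: 467 × 0.363 = 170 ; 59 × 0.426 = 25 ⇒ total 195
Group 2: 564 × 0.977 = 551
Group 3: 841 × 0.957 = 805
Group 4: 503 × 0.958 = 482
Group 5: 467 × 0.955 = 446
Group 6: 59 × 0.954 + 2202 × 0.55 = 56 + 1211 = 1267
Net migration: Group 1 − 67 → 128; Group 2 + 67 → 618; Group 3 − 50 → 755; Group 4 − 67 → 415; Group 5 − 67 → 379; Group 6 + 67 → 1334
End of period: [128, 618, 755, 415, 379, 1334]

618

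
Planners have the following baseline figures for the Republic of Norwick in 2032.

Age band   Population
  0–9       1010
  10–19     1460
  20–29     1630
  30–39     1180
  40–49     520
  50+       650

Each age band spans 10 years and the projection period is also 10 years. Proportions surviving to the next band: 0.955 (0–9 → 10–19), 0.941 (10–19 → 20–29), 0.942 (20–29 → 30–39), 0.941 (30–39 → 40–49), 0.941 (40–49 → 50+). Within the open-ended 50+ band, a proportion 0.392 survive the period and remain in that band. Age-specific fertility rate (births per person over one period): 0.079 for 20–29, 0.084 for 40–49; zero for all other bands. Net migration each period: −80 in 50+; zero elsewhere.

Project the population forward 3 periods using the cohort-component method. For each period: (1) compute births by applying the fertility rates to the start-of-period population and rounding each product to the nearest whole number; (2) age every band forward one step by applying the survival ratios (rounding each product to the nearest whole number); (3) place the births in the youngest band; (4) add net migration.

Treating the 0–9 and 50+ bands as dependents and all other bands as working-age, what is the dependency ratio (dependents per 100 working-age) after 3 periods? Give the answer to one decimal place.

Period 1:
Births: 1630 × 0.079 = 129, 520 × 0.084 = 44 ⇒ total 173
10–19: 1010 × 0.955 = 965
20–29: 1460 × 0.941 = 1374
30–39: 1630 × 0.942 = 1535
40–49: 1180 × 0.941 = 1110
50+: 520 × 0.941 + 650 × 0.392 = 489 + 255 = 744
Net migration: 50+ − 80 → 664
Giving 173 / 965 / 1374 / 1535 / 1110 / 664.
Period 2:
Births: 1374 × 0.079 = 109, 1110 × 0.084 = 93 ⇒ total 202
10–19: 173 × 0.955 = 165
20–29: 965 × 0.941 = 908
30–39: 1374 × 0.942 = 1294
40–49: 1535 × 0.941 = 1444
50+: 1110 × 0.941 + 664 × 0.392 = 1045 + 260 = 1305
Net migration: 50+ − 80 → 1225
Giving 202 / 165 / 908 / 1294 / 1444 / 1225.
Period 3:
Births: 908 × 0.079 = 72, 1444 × 0.084 = 121 ⇒ total 193
10–19: 202 × 0.955 = 193
20–29: 165 × 0.941 = 155
30–39: 908 × 0.942 = 855
40–49: 1294 × 0.941 = 1218
50+: 1444 × 0.941 + 1225 × 0.392 = 1359 + 480 = 1839
Net migration: 50+ − 80 → 1759
Giving 193 / 193 / 155 / 855 / 1218 / 1759.
Dependents (band 0–9 + band 50+) = 193 + 1759 = 1952; working-age = 2421; ratio = 1952/2421 × 100 = 80.6

80.6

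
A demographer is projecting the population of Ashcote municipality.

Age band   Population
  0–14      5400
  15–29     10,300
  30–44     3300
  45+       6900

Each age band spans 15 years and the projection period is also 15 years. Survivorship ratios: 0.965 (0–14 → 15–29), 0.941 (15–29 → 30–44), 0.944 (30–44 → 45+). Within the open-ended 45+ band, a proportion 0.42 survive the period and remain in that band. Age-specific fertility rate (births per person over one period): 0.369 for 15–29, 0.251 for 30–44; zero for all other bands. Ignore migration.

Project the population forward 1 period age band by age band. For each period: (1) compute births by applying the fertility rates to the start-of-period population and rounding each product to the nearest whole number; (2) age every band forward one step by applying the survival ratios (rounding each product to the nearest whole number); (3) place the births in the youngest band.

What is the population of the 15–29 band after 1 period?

Let band 1 be 0–14 through band 4 = 45+.
— Period 1 —
Births: 10300 × 0.369 = 3801 ; 3300 × 0.251 = 828 — total 4629
Band 2: 5400 × 0.965 = 5211
Band 3: 10300 × 0.941 = 9692
Band 4: 3300 × 0.944 + 6900 × 0.42 = 3115 + 2898 = 6013
Giving 4629 / 5211 / 9692 / 6013.

5211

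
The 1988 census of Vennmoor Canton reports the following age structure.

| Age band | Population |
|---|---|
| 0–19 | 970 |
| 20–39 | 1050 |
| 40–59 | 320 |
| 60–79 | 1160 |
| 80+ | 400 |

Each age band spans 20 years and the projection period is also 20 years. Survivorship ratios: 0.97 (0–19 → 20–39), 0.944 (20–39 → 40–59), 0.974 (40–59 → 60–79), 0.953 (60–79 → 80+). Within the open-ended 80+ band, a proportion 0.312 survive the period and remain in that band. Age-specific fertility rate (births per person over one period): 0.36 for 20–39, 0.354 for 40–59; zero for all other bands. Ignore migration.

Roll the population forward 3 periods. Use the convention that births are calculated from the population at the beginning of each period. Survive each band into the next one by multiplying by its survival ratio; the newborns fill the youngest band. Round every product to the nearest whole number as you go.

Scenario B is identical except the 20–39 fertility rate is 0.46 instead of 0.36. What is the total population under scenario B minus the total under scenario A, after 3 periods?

283

Call the groups 1 to 5, youngest first.
After projecting period 1:
Births: 1050 × 0.36 = 378, 320 × 0.354 = 113 — total 491
Group 2: 970 × 0.97 = 941
Group 3: 1050 × 0.944 = 991
Group 4: 320 × 0.974 = 312
Group 5: 1160 × 0.953 + 400 × 0.312 = 1105 + 125 = 1230
End of period: [491, 941, 991, 312, 1230]
After projecting period 2:
Births: 941 × 0.36 = 339, 991 × 0.354 = 351 — total 690
Group 2: 491 × 0.97 = 476
Group 3: 941 × 0.944 = 888
Group 4: 991 × 0.974 = 965
Group 5: 312 × 0.953 + 1230 × 0.312 = 297 + 384 = 681
End of period: [690, 476, 888, 965, 681]
After projecting period 3:
Births: 476 × 0.36 = 171, 888 × 0.354 = 314 — total 485
Group 2: 690 × 0.97 = 669
Group 3: 476 × 0.944 = 449
Group 4: 888 × 0.974 = 865
Group 5: 965 × 0.953 + 681 × 0.312 = 920 + 212 = 1132
End of period: [485, 669, 449, 865, 1132]
Scenario A total after 3 periods: 3600
Scenario B projection —
After projecting period 1:
Births: 1050 × 0.46 = 483, 320 × 0.354 = 113 — total 596
Group 2: 970 × 0.97 = 941
Group 3: 1050 × 0.944 = 991
Group 4: 320 × 0.974 = 312
Group 5: 1160 × 0.953 + 400 × 0.312 = 1105 + 125 = 1230
End of period: [596, 941, 991, 312, 1230]
After projecting period 2:
Births: 941 × 0.46 = 433, 991 × 0.354 = 351 — total 784
Group 2: 596 × 0.97 = 578
Group 3: 941 × 0.944 = 888
Group 4: 991 × 0.974 = 965
Group 5: 312 × 0.953 + 1230 × 0.312 = 297 + 384 = 681
End of period: [784, 578, 888, 965, 681]
After projecting period 3:
Births: 578 × 0.46 = 266, 888 × 0.354 = 314 — total 580
Group 2: 784 × 0.97 = 760
Group 3: 578 × 0.944 = 546
Group 4: 888 × 0.974 = 865
Group 5: 965 × 0.953 + 681 × 0.312 = 920 + 212 = 1132
End of period: [580, 760, 546, 865, 1132]
Scenario B total after 3 periods: 3883
Difference B − A = 3883 − 3600 = 283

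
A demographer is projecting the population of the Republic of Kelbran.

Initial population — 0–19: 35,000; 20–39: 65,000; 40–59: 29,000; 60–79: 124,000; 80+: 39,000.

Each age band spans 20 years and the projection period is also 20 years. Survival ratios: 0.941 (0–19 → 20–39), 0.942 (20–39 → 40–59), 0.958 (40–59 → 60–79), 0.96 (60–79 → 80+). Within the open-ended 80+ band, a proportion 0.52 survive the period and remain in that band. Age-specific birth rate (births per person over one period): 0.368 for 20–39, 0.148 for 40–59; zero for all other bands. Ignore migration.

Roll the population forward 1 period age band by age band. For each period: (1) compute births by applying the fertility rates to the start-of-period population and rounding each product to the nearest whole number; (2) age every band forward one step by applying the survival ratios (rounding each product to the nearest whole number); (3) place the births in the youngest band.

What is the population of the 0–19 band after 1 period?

28212

Call the bands 1 to 5, youngest first.
[period 1]
Births: 65000 × 0.368 = 23920  |  29000 × 0.148 = 4292 ⇒ total 28212
Band 2: 35000 × 0.941 = 32935
Band 3: 65000 × 0.942 = 61230
Band 4: 29000 × 0.958 = 27782
Band 5: 124000 × 0.96 + 39000 × 0.52 = 119040 + 20280 = 139320
Population now: 0–19=28212, 20–39=32935, 40–59=61230, 60–79=27782, 80+=139320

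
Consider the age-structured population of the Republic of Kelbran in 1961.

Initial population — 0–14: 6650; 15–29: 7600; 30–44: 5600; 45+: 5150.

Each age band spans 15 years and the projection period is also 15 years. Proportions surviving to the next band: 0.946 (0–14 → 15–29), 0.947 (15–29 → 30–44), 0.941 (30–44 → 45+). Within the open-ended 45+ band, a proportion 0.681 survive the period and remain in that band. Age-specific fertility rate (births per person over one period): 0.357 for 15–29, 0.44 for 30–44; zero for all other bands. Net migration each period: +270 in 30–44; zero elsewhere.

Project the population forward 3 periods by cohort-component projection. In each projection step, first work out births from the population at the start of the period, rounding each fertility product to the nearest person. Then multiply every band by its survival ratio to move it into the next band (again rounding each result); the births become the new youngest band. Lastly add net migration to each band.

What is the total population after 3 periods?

29343

(Bands numbered youngest = 1 to oldest = 4.)
[period 1]
Births: 7600 × 0.357 = 2713  |  5600 × 0.44 = 2464 ⇒ total 5177
Band 2: 6650 × 0.946 = 6291
Band 3: 7600 × 0.947 = 7197
Band 4: 5600 × 0.941 + 5150 × 0.681 = 5270 + 3507 = 8777
Net migration: Band 3 + 270 → 7467
Giving 5177 / 6291 / 7467 / 8777.
[period 2]
Births: 6291 × 0.357 = 2246  |  7467 × 0.44 = 3285 ⇒ total 5531
Band 2: 5177 × 0.946 = 4897
Band 3: 6291 × 0.947 = 5958
Band 4: 7467 × 0.941 + 8777 × 0.681 = 7026 + 5977 = 13003
Net migration: Band 3 + 270 → 6228
Giving 5531 / 4897 / 6228 / 13003.
[period 3]
Births: 4897 × 0.357 = 1748  |  6228 × 0.44 = 2740 ⇒ total 4488
Band 2: 5531 × 0.946 = 5232
Band 3: 4897 × 0.947 = 4637
Band 4: 6228 × 0.941 + 13003 × 0.681 = 5861 + 8855 = 14716
Net migration: Band 3 + 270 → 4907
Giving 4488 / 5232 / 4907 / 14716.
Total after period 3: 4488 + 5232 + 4907 + 14716 = 29343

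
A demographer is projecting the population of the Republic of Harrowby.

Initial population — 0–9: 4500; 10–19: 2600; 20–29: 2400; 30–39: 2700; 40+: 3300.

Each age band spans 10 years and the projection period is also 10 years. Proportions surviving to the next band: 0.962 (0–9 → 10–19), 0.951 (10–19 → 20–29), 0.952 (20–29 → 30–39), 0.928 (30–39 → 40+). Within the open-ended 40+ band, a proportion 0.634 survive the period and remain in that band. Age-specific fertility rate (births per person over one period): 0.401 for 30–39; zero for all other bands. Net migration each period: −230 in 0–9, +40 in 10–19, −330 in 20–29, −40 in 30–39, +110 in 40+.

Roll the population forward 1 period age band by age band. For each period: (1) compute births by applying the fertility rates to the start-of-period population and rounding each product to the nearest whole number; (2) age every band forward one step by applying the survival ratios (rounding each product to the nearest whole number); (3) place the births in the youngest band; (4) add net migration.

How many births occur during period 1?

1083

— Period 1 —
Births: 2700 * 0.401 = 1083
10–19: 4500 * 0.962 = 4329
20–29: 2600 * 0.951 = 2473
30–39: 2400 * 0.952 = 2285
40+: 2700 * 0.928 + 3300 * 0.634 = 2506 + 2092 = 4598
Net migration: 0–9 − 230 → 853; 10–19 + 40 → 4369; 20–29 − 330 → 2143; 30–39 − 40 → 2245; 40+ + 110 → 4708
Population now: 0–9=853, 10–19=4369, 20–29=2143, 30–39=2245, 40+=4708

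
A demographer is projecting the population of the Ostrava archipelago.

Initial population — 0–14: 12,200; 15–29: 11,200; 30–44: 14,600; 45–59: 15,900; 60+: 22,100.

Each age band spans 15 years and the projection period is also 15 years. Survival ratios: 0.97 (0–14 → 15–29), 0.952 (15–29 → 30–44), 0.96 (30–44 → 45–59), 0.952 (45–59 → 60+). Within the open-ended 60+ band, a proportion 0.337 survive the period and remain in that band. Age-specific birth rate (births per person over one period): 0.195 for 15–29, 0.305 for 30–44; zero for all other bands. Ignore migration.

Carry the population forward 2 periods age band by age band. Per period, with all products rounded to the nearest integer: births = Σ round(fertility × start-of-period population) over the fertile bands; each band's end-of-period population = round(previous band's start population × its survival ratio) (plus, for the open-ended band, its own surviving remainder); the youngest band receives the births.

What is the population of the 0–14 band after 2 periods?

Numbering the bands 1..5 from youngest to oldest:
Period 1:
Births: 11200 × 0.195 = 2184, 14600 × 0.305 = 4453 — total 6637
Band 2: 12200 × 0.97 = 11834
Band 3: 11200 × 0.952 = 10662
Band 4: 14600 × 0.96 = 14016
Band 5: 15900 × 0.952 + 22100 × 0.337 = 15137 + 7448 = 22585
End of period: [6637, 11834, 10662, 14016, 22585]
Period 2:
Births: 11834 × 0.195 = 2308, 10662 × 0.305 = 3252 — total 5560
Band 2: 6637 × 0.97 = 6438
Band 3: 11834 × 0.952 = 11266
Band 4: 10662 × 0.96 = 10236
Band 5: 14016 × 0.952 + 22585 × 0.337 = 13343 + 7611 = 20954
End of period: [5560, 6438, 11266, 10236, 20954]

5560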